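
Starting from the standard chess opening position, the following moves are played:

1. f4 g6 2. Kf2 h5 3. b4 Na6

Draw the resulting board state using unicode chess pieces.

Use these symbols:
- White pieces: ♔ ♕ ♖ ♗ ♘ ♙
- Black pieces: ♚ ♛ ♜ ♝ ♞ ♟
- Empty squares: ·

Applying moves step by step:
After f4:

♜ ♞ ♝ ♛ ♚ ♝ ♞ ♜
♟ ♟ ♟ ♟ ♟ ♟ ♟ ♟
· · · · · · · ·
· · · · · · · ·
· · · · · ♙ · ·
· · · · · · · ·
♙ ♙ ♙ ♙ ♙ · ♙ ♙
♖ ♘ ♗ ♕ ♔ ♗ ♘ ♖


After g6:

♜ ♞ ♝ ♛ ♚ ♝ ♞ ♜
♟ ♟ ♟ ♟ ♟ ♟ · ♟
· · · · · · ♟ ·
· · · · · · · ·
· · · · · ♙ · ·
· · · · · · · ·
♙ ♙ ♙ ♙ ♙ · ♙ ♙
♖ ♘ ♗ ♕ ♔ ♗ ♘ ♖


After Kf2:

♜ ♞ ♝ ♛ ♚ ♝ ♞ ♜
♟ ♟ ♟ ♟ ♟ ♟ · ♟
· · · · · · ♟ ·
· · · · · · · ·
· · · · · ♙ · ·
· · · · · · · ·
♙ ♙ ♙ ♙ ♙ ♔ ♙ ♙
♖ ♘ ♗ ♕ · ♗ ♘ ♖


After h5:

♜ ♞ ♝ ♛ ♚ ♝ ♞ ♜
♟ ♟ ♟ ♟ ♟ ♟ · ·
· · · · · · ♟ ·
· · · · · · · ♟
· · · · · ♙ · ·
· · · · · · · ·
♙ ♙ ♙ ♙ ♙ ♔ ♙ ♙
♖ ♘ ♗ ♕ · ♗ ♘ ♖


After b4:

♜ ♞ ♝ ♛ ♚ ♝ ♞ ♜
♟ ♟ ♟ ♟ ♟ ♟ · ·
· · · · · · ♟ ·
· · · · · · · ♟
· ♙ · · · ♙ · ·
· · · · · · · ·
♙ · ♙ ♙ ♙ ♔ ♙ ♙
♖ ♘ ♗ ♕ · ♗ ♘ ♖


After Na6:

♜ · ♝ ♛ ♚ ♝ ♞ ♜
♟ ♟ ♟ ♟ ♟ ♟ · ·
♞ · · · · · ♟ ·
· · · · · · · ♟
· ♙ · · · ♙ · ·
· · · · · · · ·
♙ · ♙ ♙ ♙ ♔ ♙ ♙
♖ ♘ ♗ ♕ · ♗ ♘ ♖



  a b c d e f g h
  ─────────────────
8│♜ · ♝ ♛ ♚ ♝ ♞ ♜│8
7│♟ ♟ ♟ ♟ ♟ ♟ · ·│7
6│♞ · · · · · ♟ ·│6
5│· · · · · · · ♟│5
4│· ♙ · · · ♙ · ·│4
3│· · · · · · · ·│3
2│♙ · ♙ ♙ ♙ ♔ ♙ ♙│2
1│♖ ♘ ♗ ♕ · ♗ ♘ ♖│1
  ─────────────────
  a b c d e f g h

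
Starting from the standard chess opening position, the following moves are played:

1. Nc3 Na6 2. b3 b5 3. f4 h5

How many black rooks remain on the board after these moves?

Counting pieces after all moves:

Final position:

  a b c d e f g h
  ─────────────────
8│♜ · ♝ ♛ ♚ ♝ ♞ ♜│8
7│♟ · ♟ ♟ ♟ ♟ ♟ ·│7
6│♞ · · · · · · ·│6
5│· ♟ · · · · · ♟│5
4│· · · · · ♙ · ·│4
3│· ♙ ♘ · · · · ·│3
2│♙ · ♙ ♙ ♙ · ♙ ♙│2
1│♖ · ♗ ♕ ♔ ♗ ♘ ♖│1
  ─────────────────
  a b c d e f g h


2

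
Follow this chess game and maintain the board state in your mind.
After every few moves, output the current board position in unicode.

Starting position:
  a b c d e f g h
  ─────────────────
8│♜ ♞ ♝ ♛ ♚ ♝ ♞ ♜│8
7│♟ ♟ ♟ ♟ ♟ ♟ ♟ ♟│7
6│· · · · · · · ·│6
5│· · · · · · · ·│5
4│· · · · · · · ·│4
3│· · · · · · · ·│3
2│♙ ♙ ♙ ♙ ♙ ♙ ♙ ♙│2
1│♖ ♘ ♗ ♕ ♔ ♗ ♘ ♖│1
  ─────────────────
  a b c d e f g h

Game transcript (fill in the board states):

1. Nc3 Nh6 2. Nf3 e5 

  a b c d e f g h
  ─────────────────
8│♜ ♞ ♝ ♛ ♚ ♝ · ♜│8
7│♟ ♟ ♟ ♟ · ♟ ♟ ♟│7
6│· · · · · · · ♞│6
5│· · · · ♟ · · ·│5
4│· · · · · · · ·│4
3│· · ♘ · · ♘ · ·│3
2│♙ ♙ ♙ ♙ ♙ ♙ ♙ ♙│2
1│♖ · ♗ ♕ ♔ ♗ · ♖│1
  ─────────────────
  a b c d e f g h

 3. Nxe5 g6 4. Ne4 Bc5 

  a b c d e f g h
  ─────────────────
8│♜ ♞ ♝ ♛ ♚ · · ♜│8
7│♟ ♟ ♟ ♟ · ♟ · ♟│7
6│· · · · · · ♟ ♞│6
5│· · ♝ · ♘ · · ·│5
4│· · · · ♘ · · ·│4
3│· · · · · · · ·│3
2│♙ ♙ ♙ ♙ ♙ ♙ ♙ ♙│2
1│♖ · ♗ ♕ ♔ ♗ · ♖│1
  ─────────────────
  a b c d e f g h

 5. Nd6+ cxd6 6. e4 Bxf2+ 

  a b c d e f g h
  ─────────────────
8│♜ ♞ ♝ ♛ ♚ · · ♜│8
7│♟ ♟ · ♟ · ♟ · ♟│7
6│· · · ♟ · · ♟ ♞│6
5│· · · · ♘ · · ·│5
4│· · · · ♙ · · ·│4
3│· · · · · · · ·│3
2│♙ ♙ ♙ ♙ · ♝ ♙ ♙│2
1│♖ · ♗ ♕ ♔ ♗ · ♖│1
  ─────────────────
  a b c d e f g h

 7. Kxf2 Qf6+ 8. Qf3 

  a b c d e f g h
  ─────────────────
8│♜ ♞ ♝ · ♚ · · ♜│8
7│♟ ♟ · ♟ · ♟ · ♟│7
6│· · · ♟ · ♛ ♟ ♞│6
5│· · · · ♘ · · ·│5
4│· · · · ♙ · · ·│4
3│· · · · · ♕ · ·│3
2│♙ ♙ ♙ ♙ · ♔ ♙ ♙│2
1│♖ · ♗ · · ♗ · ♖│1
  ─────────────────
  a b c d e f g h


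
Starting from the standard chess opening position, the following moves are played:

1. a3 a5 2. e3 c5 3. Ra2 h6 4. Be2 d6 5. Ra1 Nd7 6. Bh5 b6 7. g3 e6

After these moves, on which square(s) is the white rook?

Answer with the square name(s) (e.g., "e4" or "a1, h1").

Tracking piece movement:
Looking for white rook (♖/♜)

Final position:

  a b c d e f g h
  ─────────────────
8│♜ · ♝ ♛ ♚ ♝ ♞ ♜│8
7│· · · ♞ · ♟ ♟ ·│7
6│· ♟ · ♟ ♟ · · ♟│6
5│♟ · ♟ · · · · ♗│5
4│· · · · · · · ·│4
3│♙ · · · ♙ · ♙ ·│3
2│· ♙ ♙ ♙ · ♙ · ♙│2
1│♖ ♘ ♗ ♕ ♔ · ♘ ♖│1
  ─────────────────
  a b c d e f g h


a1, h1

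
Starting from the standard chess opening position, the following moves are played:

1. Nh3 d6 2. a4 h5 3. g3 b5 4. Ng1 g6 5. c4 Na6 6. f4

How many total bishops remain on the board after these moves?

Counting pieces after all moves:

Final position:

  a b c d e f g h
  ─────────────────
8│♜ · ♝ ♛ ♚ ♝ ♞ ♜│8
7│♟ · ♟ · ♟ ♟ · ·│7
6│♞ · · ♟ · · ♟ ·│6
5│· ♟ · · · · · ♟│5
4│♙ · ♙ · · ♙ · ·│4
3│· · · · · · ♙ ·│3
2│· ♙ · ♙ ♙ · · ♙│2
1│♖ ♘ ♗ ♕ ♔ ♗ ♘ ♖│1
  ─────────────────
  a b c d e f g h


4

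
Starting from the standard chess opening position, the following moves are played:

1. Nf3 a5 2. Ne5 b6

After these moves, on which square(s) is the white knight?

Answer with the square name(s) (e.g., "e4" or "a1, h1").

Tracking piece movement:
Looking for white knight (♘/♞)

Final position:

  a b c d e f g h
  ─────────────────
8│♜ ♞ ♝ ♛ ♚ ♝ ♞ ♜│8
7│· · ♟ ♟ ♟ ♟ ♟ ♟│7
6│· ♟ · · · · · ·│6
5│♟ · · · ♘ · · ·│5
4│· · · · · · · ·│4
3│· · · · · · · ·│3
2│♙ ♙ ♙ ♙ ♙ ♙ ♙ ♙│2
1│♖ ♘ ♗ ♕ ♔ ♗ · ♖│1
  ─────────────────
  a b c d e f g h


b1, e5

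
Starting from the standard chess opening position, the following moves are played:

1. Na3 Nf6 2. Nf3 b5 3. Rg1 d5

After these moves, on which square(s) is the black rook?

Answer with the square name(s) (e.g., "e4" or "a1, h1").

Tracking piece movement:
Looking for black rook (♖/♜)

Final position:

  a b c d e f g h
  ─────────────────
8│♜ ♞ ♝ ♛ ♚ ♝ · ♜│8
7│♟ · ♟ · ♟ ♟ ♟ ♟│7
6│· · · · · ♞ · ·│6
5│· ♟ · ♟ · · · ·│5
4│· · · · · · · ·│4
3│♘ · · · · ♘ · ·│3
2│♙ ♙ ♙ ♙ ♙ ♙ ♙ ♙│2
1│♖ · ♗ ♕ ♔ ♗ ♖ ·│1
  ─────────────────
  a b c d e f g h


a8, h8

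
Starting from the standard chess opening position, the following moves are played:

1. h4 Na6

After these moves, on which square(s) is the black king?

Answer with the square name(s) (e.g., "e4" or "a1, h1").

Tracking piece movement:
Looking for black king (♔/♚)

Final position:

  a b c d e f g h
  ─────────────────
8│♜ · ♝ ♛ ♚ ♝ ♞ ♜│8
7│♟ ♟ ♟ ♟ ♟ ♟ ♟ ♟│7
6│♞ · · · · · · ·│6
5│· · · · · · · ·│5
4│· · · · · · · ♙│4
3│· · · · · · · ·│3
2│♙ ♙ ♙ ♙ ♙ ♙ ♙ ·│2
1│♖ ♘ ♗ ♕ ♔ ♗ ♘ ♖│1
  ─────────────────
  a b c d e f g h


e8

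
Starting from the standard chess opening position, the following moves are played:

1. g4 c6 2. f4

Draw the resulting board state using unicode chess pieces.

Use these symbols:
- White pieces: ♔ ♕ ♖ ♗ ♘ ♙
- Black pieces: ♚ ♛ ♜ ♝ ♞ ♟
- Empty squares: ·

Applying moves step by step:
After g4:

♜ ♞ ♝ ♛ ♚ ♝ ♞ ♜
♟ ♟ ♟ ♟ ♟ ♟ ♟ ♟
· · · · · · · ·
· · · · · · · ·
· · · · · · ♙ ·
· · · · · · · ·
♙ ♙ ♙ ♙ ♙ ♙ · ♙
♖ ♘ ♗ ♕ ♔ ♗ ♘ ♖


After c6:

♜ ♞ ♝ ♛ ♚ ♝ ♞ ♜
♟ ♟ · ♟ ♟ ♟ ♟ ♟
· · ♟ · · · · ·
· · · · · · · ·
· · · · · · ♙ ·
· · · · · · · ·
♙ ♙ ♙ ♙ ♙ ♙ · ♙
♖ ♘ ♗ ♕ ♔ ♗ ♘ ♖


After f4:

♜ ♞ ♝ ♛ ♚ ♝ ♞ ♜
♟ ♟ · ♟ ♟ ♟ ♟ ♟
· · ♟ · · · · ·
· · · · · · · ·
· · · · · ♙ ♙ ·
· · · · · · · ·
♙ ♙ ♙ ♙ ♙ · · ♙
♖ ♘ ♗ ♕ ♔ ♗ ♘ ♖



  a b c d e f g h
  ─────────────────
8│♜ ♞ ♝ ♛ ♚ ♝ ♞ ♜│8
7│♟ ♟ · ♟ ♟ ♟ ♟ ♟│7
6│· · ♟ · · · · ·│6
5│· · · · · · · ·│5
4│· · · · · ♙ ♙ ·│4
3│· · · · · · · ·│3
2│♙ ♙ ♙ ♙ ♙ · · ♙│2
1│♖ ♘ ♗ ♕ ♔ ♗ ♘ ♖│1
  ─────────────────
  a b c d e f g h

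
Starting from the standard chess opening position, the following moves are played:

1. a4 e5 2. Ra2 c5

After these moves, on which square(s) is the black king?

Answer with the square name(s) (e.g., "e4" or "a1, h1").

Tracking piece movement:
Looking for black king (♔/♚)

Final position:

  a b c d e f g h
  ─────────────────
8│♜ ♞ ♝ ♛ ♚ ♝ ♞ ♜│8
7│♟ ♟ · ♟ · ♟ ♟ ♟│7
6│· · · · · · · ·│6
5│· · ♟ · ♟ · · ·│5
4│♙ · · · · · · ·│4
3│· · · · · · · ·│3
2│♖ ♙ ♙ ♙ ♙ ♙ ♙ ♙│2
1│· ♘ ♗ ♕ ♔ ♗ ♘ ♖│1
  ─────────────────
  a b c d e f g h


e8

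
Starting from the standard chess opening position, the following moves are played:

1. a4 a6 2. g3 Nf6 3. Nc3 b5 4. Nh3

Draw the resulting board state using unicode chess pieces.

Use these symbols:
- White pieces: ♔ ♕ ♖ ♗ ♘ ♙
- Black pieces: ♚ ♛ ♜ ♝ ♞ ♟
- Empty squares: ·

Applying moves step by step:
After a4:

♜ ♞ ♝ ♛ ♚ ♝ ♞ ♜
♟ ♟ ♟ ♟ ♟ ♟ ♟ ♟
· · · · · · · ·
· · · · · · · ·
♙ · · · · · · ·
· · · · · · · ·
· ♙ ♙ ♙ ♙ ♙ ♙ ♙
♖ ♘ ♗ ♕ ♔ ♗ ♘ ♖


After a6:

♜ ♞ ♝ ♛ ♚ ♝ ♞ ♜
· ♟ ♟ ♟ ♟ ♟ ♟ ♟
♟ · · · · · · ·
· · · · · · · ·
♙ · · · · · · ·
· · · · · · · ·
· ♙ ♙ ♙ ♙ ♙ ♙ ♙
♖ ♘ ♗ ♕ ♔ ♗ ♘ ♖


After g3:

♜ ♞ ♝ ♛ ♚ ♝ ♞ ♜
· ♟ ♟ ♟ ♟ ♟ ♟ ♟
♟ · · · · · · ·
· · · · · · · ·
♙ · · · · · · ·
· · · · · · ♙ ·
· ♙ ♙ ♙ ♙ ♙ · ♙
♖ ♘ ♗ ♕ ♔ ♗ ♘ ♖


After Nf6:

♜ ♞ ♝ ♛ ♚ ♝ · ♜
· ♟ ♟ ♟ ♟ ♟ ♟ ♟
♟ · · · · ♞ · ·
· · · · · · · ·
♙ · · · · · · ·
· · · · · · ♙ ·
· ♙ ♙ ♙ ♙ ♙ · ♙
♖ ♘ ♗ ♕ ♔ ♗ ♘ ♖


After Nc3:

♜ ♞ ♝ ♛ ♚ ♝ · ♜
· ♟ ♟ ♟ ♟ ♟ ♟ ♟
♟ · · · · ♞ · ·
· · · · · · · ·
♙ · · · · · · ·
· · ♘ · · · ♙ ·
· ♙ ♙ ♙ ♙ ♙ · ♙
♖ · ♗ ♕ ♔ ♗ ♘ ♖


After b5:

♜ ♞ ♝ ♛ ♚ ♝ · ♜
· · ♟ ♟ ♟ ♟ ♟ ♟
♟ · · · · ♞ · ·
· ♟ · · · · · ·
♙ · · · · · · ·
· · ♘ · · · ♙ ·
· ♙ ♙ ♙ ♙ ♙ · ♙
♖ · ♗ ♕ ♔ ♗ ♘ ♖


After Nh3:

♜ ♞ ♝ ♛ ♚ ♝ · ♜
· · ♟ ♟ ♟ ♟ ♟ ♟
♟ · · · · ♞ · ·
· ♟ · · · · · ·
♙ · · · · · · ·
· · ♘ · · · ♙ ♘
· ♙ ♙ ♙ ♙ ♙ · ♙
♖ · ♗ ♕ ♔ ♗ · ♖



  a b c d e f g h
  ─────────────────
8│♜ ♞ ♝ ♛ ♚ ♝ · ♜│8
7│· · ♟ ♟ ♟ ♟ ♟ ♟│7
6│♟ · · · · ♞ · ·│6
5│· ♟ · · · · · ·│5
4│♙ · · · · · · ·│4
3│· · ♘ · · · ♙ ♘│3
2│· ♙ ♙ ♙ ♙ ♙ · ♙│2
1│♖ · ♗ ♕ ♔ ♗ · ♖│1
  ─────────────────
  a b c d e f g h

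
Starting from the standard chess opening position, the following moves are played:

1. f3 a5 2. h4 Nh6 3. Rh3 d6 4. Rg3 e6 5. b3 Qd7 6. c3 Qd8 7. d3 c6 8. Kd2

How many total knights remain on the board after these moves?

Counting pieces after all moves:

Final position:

  a b c d e f g h
  ─────────────────
8│♜ ♞ ♝ ♛ ♚ ♝ · ♜│8
7│· ♟ · · · ♟ ♟ ♟│7
6│· · ♟ ♟ ♟ · · ♞│6
5│♟ · · · · · · ·│5
4│· · · · · · · ♙│4
3│· ♙ ♙ ♙ · ♙ ♖ ·│3
2│♙ · · ♔ ♙ · ♙ ·│2
1│♖ ♘ ♗ ♕ · ♗ ♘ ·│1
  ─────────────────
  a b c d e f g h


4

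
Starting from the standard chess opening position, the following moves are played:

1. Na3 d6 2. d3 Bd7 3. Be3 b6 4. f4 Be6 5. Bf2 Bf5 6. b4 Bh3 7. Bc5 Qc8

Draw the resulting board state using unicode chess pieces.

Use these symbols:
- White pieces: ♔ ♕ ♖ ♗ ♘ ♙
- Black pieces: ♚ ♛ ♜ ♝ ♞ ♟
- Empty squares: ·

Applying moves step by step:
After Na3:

♜ ♞ ♝ ♛ ♚ ♝ ♞ ♜
♟ ♟ ♟ ♟ ♟ ♟ ♟ ♟
· · · · · · · ·
· · · · · · · ·
· · · · · · · ·
♘ · · · · · · ·
♙ ♙ ♙ ♙ ♙ ♙ ♙ ♙
♖ · ♗ ♕ ♔ ♗ ♘ ♖


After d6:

♜ ♞ ♝ ♛ ♚ ♝ ♞ ♜
♟ ♟ ♟ · ♟ ♟ ♟ ♟
· · · ♟ · · · ·
· · · · · · · ·
· · · · · · · ·
♘ · · · · · · ·
♙ ♙ ♙ ♙ ♙ ♙ ♙ ♙
♖ · ♗ ♕ ♔ ♗ ♘ ♖


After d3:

♜ ♞ ♝ ♛ ♚ ♝ ♞ ♜
♟ ♟ ♟ · ♟ ♟ ♟ ♟
· · · ♟ · · · ·
· · · · · · · ·
· · · · · · · ·
♘ · · ♙ · · · ·
♙ ♙ ♙ · ♙ ♙ ♙ ♙
♖ · ♗ ♕ ♔ ♗ ♘ ♖


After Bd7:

♜ ♞ · ♛ ♚ ♝ ♞ ♜
♟ ♟ ♟ ♝ ♟ ♟ ♟ ♟
· · · ♟ · · · ·
· · · · · · · ·
· · · · · · · ·
♘ · · ♙ · · · ·
♙ ♙ ♙ · ♙ ♙ ♙ ♙
♖ · ♗ ♕ ♔ ♗ ♘ ♖


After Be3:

♜ ♞ · ♛ ♚ ♝ ♞ ♜
♟ ♟ ♟ ♝ ♟ ♟ ♟ ♟
· · · ♟ · · · ·
· · · · · · · ·
· · · · · · · ·
♘ · · ♙ ♗ · · ·
♙ ♙ ♙ · ♙ ♙ ♙ ♙
♖ · · ♕ ♔ ♗ ♘ ♖


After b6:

♜ ♞ · ♛ ♚ ♝ ♞ ♜
♟ · ♟ ♝ ♟ ♟ ♟ ♟
· ♟ · ♟ · · · ·
· · · · · · · ·
· · · · · · · ·
♘ · · ♙ ♗ · · ·
♙ ♙ ♙ · ♙ ♙ ♙ ♙
♖ · · ♕ ♔ ♗ ♘ ♖


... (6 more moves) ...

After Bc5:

♜ ♞ · ♛ ♚ ♝ ♞ ♜
♟ · ♟ · ♟ ♟ ♟ ♟
· ♟ · ♟ · · · ·
· · ♗ · · · · ·
· ♙ · · · ♙ · ·
♘ · · ♙ · · · ♝
♙ · ♙ · ♙ · ♙ ♙
♖ · · ♕ ♔ ♗ ♘ ♖


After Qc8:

♜ ♞ ♛ · ♚ ♝ ♞ ♜
♟ · ♟ · ♟ ♟ ♟ ♟
· ♟ · ♟ · · · ·
· · ♗ · · · · ·
· ♙ · · · ♙ · ·
♘ · · ♙ · · · ♝
♙ · ♙ · ♙ · ♙ ♙
♖ · · ♕ ♔ ♗ ♘ ♖



  a b c d e f g h
  ─────────────────
8│♜ ♞ ♛ · ♚ ♝ ♞ ♜│8
7│♟ · ♟ · ♟ ♟ ♟ ♟│7
6│· ♟ · ♟ · · · ·│6
5│· · ♗ · · · · ·│5
4│· ♙ · · · ♙ · ·│4
3│♘ · · ♙ · · · ♝│3
2│♙ · ♙ · ♙ · ♙ ♙│2
1│♖ · · ♕ ♔ ♗ ♘ ♖│1
  ─────────────────
  a b c d e f g h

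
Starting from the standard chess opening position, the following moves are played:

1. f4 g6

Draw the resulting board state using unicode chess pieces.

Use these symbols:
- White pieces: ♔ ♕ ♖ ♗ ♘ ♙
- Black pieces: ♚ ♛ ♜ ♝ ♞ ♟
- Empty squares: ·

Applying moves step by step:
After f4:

♜ ♞ ♝ ♛ ♚ ♝ ♞ ♜
♟ ♟ ♟ ♟ ♟ ♟ ♟ ♟
· · · · · · · ·
· · · · · · · ·
· · · · · ♙ · ·
· · · · · · · ·
♙ ♙ ♙ ♙ ♙ · ♙ ♙
♖ ♘ ♗ ♕ ♔ ♗ ♘ ♖


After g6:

♜ ♞ ♝ ♛ ♚ ♝ ♞ ♜
♟ ♟ ♟ ♟ ♟ ♟ · ♟
· · · · · · ♟ ·
· · · · · · · ·
· · · · · ♙ · ·
· · · · · · · ·
♙ ♙ ♙ ♙ ♙ · ♙ ♙
♖ ♘ ♗ ♕ ♔ ♗ ♘ ♖



  a b c d e f g h
  ─────────────────
8│♜ ♞ ♝ ♛ ♚ ♝ ♞ ♜│8
7│♟ ♟ ♟ ♟ ♟ ♟ · ♟│7
6│· · · · · · ♟ ·│6
5│· · · · · · · ·│5
4│· · · · · ♙ · ·│4
3│· · · · · · · ·│3
2│♙ ♙ ♙ ♙ ♙ · ♙ ♙│2
1│♖ ♘ ♗ ♕ ♔ ♗ ♘ ♖│1
  ─────────────────
  a b c d e f g h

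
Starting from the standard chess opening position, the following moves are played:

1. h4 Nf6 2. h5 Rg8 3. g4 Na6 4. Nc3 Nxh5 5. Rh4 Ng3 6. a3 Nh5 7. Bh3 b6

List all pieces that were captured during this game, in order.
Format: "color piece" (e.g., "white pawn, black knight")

Tracking captures:
  Nxh5: captured white pawn

white pawn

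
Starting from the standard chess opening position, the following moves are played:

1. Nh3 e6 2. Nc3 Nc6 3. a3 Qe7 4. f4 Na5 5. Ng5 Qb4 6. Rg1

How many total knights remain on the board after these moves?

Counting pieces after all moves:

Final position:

  a b c d e f g h
  ─────────────────
8│♜ · ♝ · ♚ ♝ ♞ ♜│8
7│♟ ♟ ♟ ♟ · ♟ ♟ ♟│7
6│· · · · ♟ · · ·│6
5│♞ · · · · · ♘ ·│5
4│· ♛ · · · ♙ · ·│4
3│♙ · ♘ · · · · ·│3
2│· ♙ ♙ ♙ ♙ · ♙ ♙│2
1│♖ · ♗ ♕ ♔ ♗ ♖ ·│1
  ─────────────────
  a b c d e f g h


4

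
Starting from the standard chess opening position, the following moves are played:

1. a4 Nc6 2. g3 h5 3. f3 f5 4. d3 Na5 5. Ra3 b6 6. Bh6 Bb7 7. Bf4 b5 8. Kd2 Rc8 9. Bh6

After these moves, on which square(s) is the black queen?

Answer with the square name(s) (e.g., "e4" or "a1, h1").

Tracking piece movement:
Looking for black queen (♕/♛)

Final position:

  a b c d e f g h
  ─────────────────
8│· · ♜ ♛ ♚ ♝ ♞ ♜│8
7│♟ ♝ ♟ ♟ ♟ · ♟ ·│7
6│· · · · · · · ♗│6
5│♞ ♟ · · · ♟ · ♟│5
4│♙ · · · · · · ·│4
3│♖ · · ♙ · ♙ ♙ ·│3
2│· ♙ ♙ ♔ ♙ · · ♙│2
1│· ♘ · ♕ · ♗ ♘ ♖│1
  ─────────────────
  a b c d e f g h


d8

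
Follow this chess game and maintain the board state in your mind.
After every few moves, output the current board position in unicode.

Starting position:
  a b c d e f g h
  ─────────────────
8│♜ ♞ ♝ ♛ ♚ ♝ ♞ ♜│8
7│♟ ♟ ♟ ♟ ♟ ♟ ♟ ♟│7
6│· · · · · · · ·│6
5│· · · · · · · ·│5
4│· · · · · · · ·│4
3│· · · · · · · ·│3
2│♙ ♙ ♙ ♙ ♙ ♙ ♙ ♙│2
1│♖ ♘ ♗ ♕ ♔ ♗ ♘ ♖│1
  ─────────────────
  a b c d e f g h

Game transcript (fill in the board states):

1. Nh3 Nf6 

  a b c d e f g h
  ─────────────────
8│♜ ♞ ♝ ♛ ♚ ♝ · ♜│8
7│♟ ♟ ♟ ♟ ♟ ♟ ♟ ♟│7
6│· · · · · ♞ · ·│6
5│· · · · · · · ·│5
4│· · · · · · · ·│4
3│· · · · · · · ♘│3
2│♙ ♙ ♙ ♙ ♙ ♙ ♙ ♙│2
1│♖ ♘ ♗ ♕ ♔ ♗ · ♖│1
  ─────────────────
  a b c d e f g h

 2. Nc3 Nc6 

  a b c d e f g h
  ─────────────────
8│♜ · ♝ ♛ ♚ ♝ · ♜│8
7│♟ ♟ ♟ ♟ ♟ ♟ ♟ ♟│7
6│· · ♞ · · ♞ · ·│6
5│· · · · · · · ·│5
4│· · · · · · · ·│4
3│· · ♘ · · · · ♘│3
2│♙ ♙ ♙ ♙ ♙ ♙ ♙ ♙│2
1│♖ · ♗ ♕ ♔ ♗ · ♖│1
  ─────────────────
  a b c d e f g h

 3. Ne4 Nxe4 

  a b c d e f g h
  ─────────────────
8│♜ · ♝ ♛ ♚ ♝ · ♜│8
7│♟ ♟ ♟ ♟ ♟ ♟ ♟ ♟│7
6│· · ♞ · · · · ·│6
5│· · · · · · · ·│5
4│· · · · ♞ · · ·│4
3│· · · · · · · ♘│3
2│♙ ♙ ♙ ♙ ♙ ♙ ♙ ♙│2
1│♖ · ♗ ♕ ♔ ♗ · ♖│1
  ─────────────────
  a b c d e f g h

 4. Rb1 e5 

  a b c d e f g h
  ─────────────────
8│♜ · ♝ ♛ ♚ ♝ · ♜│8
7│♟ ♟ ♟ ♟ · ♟ ♟ ♟│7
6│· · ♞ · · · · ·│6
5│· · · · ♟ · · ·│5
4│· · · · ♞ · · ·│4
3│· · · · · · · ♘│3
2│♙ ♙ ♙ ♙ ♙ ♙ ♙ ♙│2
1│· ♖ ♗ ♕ ♔ ♗ · ♖│1
  ─────────────────
  a b c d e f g h

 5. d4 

  a b c d e f g h
  ─────────────────
8│♜ · ♝ ♛ ♚ ♝ · ♜│8
7│♟ ♟ ♟ ♟ · ♟ ♟ ♟│7
6│· · ♞ · · · · ·│6
5│· · · · ♟ · · ·│5
4│· · · ♙ ♞ · · ·│4
3│· · · · · · · ♘│3
2│♙ ♙ ♙ · ♙ ♙ ♙ ♙│2
1│· ♖ ♗ ♕ ♔ ♗ · ♖│1
  ─────────────────
  a b c d e f g h


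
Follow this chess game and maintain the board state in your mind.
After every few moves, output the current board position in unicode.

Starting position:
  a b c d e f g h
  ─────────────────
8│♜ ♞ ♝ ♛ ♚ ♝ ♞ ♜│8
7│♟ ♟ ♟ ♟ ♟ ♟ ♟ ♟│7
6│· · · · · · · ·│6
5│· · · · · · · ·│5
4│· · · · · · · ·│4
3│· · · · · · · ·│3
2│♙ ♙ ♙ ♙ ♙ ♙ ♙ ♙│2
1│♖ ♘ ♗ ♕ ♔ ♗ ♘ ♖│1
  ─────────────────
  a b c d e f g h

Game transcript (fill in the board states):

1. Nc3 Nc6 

  a b c d e f g h
  ─────────────────
8│♜ · ♝ ♛ ♚ ♝ ♞ ♜│8
7│♟ ♟ ♟ ♟ ♟ ♟ ♟ ♟│7
6│· · ♞ · · · · ·│6
5│· · · · · · · ·│5
4│· · · · · · · ·│4
3│· · ♘ · · · · ·│3
2│♙ ♙ ♙ ♙ ♙ ♙ ♙ ♙│2
1│♖ · ♗ ♕ ♔ ♗ ♘ ♖│1
  ─────────────────
  a b c d e f g h

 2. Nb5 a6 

  a b c d e f g h
  ─────────────────
8│♜ · ♝ ♛ ♚ ♝ ♞ ♜│8
7│· ♟ ♟ ♟ ♟ ♟ ♟ ♟│7
6│♟ · ♞ · · · · ·│6
5│· ♘ · · · · · ·│5
4│· · · · · · · ·│4
3│· · · · · · · ·│3
2│♙ ♙ ♙ ♙ ♙ ♙ ♙ ♙│2
1│♖ · ♗ ♕ ♔ ♗ ♘ ♖│1
  ─────────────────
  a b c d e f g h

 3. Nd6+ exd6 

  a b c d e f g h
  ─────────────────
8│♜ · ♝ ♛ ♚ ♝ ♞ ♜│8
7│· ♟ ♟ ♟ · ♟ ♟ ♟│7
6│♟ · ♞ ♟ · · · ·│6
5│· · · · · · · ·│5
4│· · · · · · · ·│4
3│· · · · · · · ·│3
2│♙ ♙ ♙ ♙ ♙ ♙ ♙ ♙│2
1│♖ · ♗ ♕ ♔ ♗ ♘ ♖│1
  ─────────────────
  a b c d e f g h

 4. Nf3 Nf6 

  a b c d e f g h
  ─────────────────
8│♜ · ♝ ♛ ♚ ♝ · ♜│8
7│· ♟ ♟ ♟ · ♟ ♟ ♟│7
6│♟ · ♞ ♟ · ♞ · ·│6
5│· · · · · · · ·│5
4│· · · · · · · ·│4
3│· · · · · ♘ · ·│3
2│♙ ♙ ♙ ♙ ♙ ♙ ♙ ♙│2
1│♖ · ♗ ♕ ♔ ♗ · ♖│1
  ─────────────────
  a b c d e f g h

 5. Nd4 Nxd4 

  a b c d e f g h
  ─────────────────
8│♜ · ♝ ♛ ♚ ♝ · ♜│8
7│· ♟ ♟ ♟ · ♟ ♟ ♟│7
6│♟ · · ♟ · ♞ · ·│6
5│· · · · · · · ·│5
4│· · · ♞ · · · ·│4
3│· · · · · · · ·│3
2│♙ ♙ ♙ ♙ ♙ ♙ ♙ ♙│2
1│♖ · ♗ ♕ ♔ ♗ · ♖│1
  ─────────────────
  a b c d e f g h



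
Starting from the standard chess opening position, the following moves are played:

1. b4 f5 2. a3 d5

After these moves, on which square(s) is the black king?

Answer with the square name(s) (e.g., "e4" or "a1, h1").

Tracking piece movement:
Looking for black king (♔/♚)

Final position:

  a b c d e f g h
  ─────────────────
8│♜ ♞ ♝ ♛ ♚ ♝ ♞ ♜│8
7│♟ ♟ ♟ · ♟ · ♟ ♟│7
6│· · · · · · · ·│6
5│· · · ♟ · ♟ · ·│5
4│· ♙ · · · · · ·│4
3│♙ · · · · · · ·│3
2│· · ♙ ♙ ♙ ♙ ♙ ♙│2
1│♖ ♘ ♗ ♕ ♔ ♗ ♘ ♖│1
  ─────────────────
  a b c d e f g h


e8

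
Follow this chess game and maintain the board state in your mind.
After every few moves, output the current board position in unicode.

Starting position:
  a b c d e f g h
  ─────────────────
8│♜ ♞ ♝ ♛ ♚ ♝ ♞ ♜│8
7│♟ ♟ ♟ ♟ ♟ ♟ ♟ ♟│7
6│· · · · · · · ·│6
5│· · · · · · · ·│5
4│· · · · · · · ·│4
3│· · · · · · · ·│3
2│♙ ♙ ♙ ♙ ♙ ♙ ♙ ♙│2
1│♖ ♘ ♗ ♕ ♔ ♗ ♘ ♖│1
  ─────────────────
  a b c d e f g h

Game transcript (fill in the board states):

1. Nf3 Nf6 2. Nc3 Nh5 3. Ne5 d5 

  a b c d e f g h
  ─────────────────
8│♜ ♞ ♝ ♛ ♚ ♝ · ♜│8
7│♟ ♟ ♟ · ♟ ♟ ♟ ♟│7
6│· · · · · · · ·│6
5│· · · ♟ ♘ · · ♞│5
4│· · · · · · · ·│4
3│· · ♘ · · · · ·│3
2│♙ ♙ ♙ ♙ ♙ ♙ ♙ ♙│2
1│♖ · ♗ ♕ ♔ ♗ · ♖│1
  ─────────────────
  a b c d e f g h

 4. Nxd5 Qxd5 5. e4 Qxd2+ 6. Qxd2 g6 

  a b c d e f g h
  ─────────────────
8│♜ ♞ ♝ · ♚ ♝ · ♜│8
7│♟ ♟ ♟ · ♟ ♟ · ♟│7
6│· · · · · · ♟ ·│6
5│· · · · ♘ · · ♞│5
4│· · · · ♙ · · ·│4
3│· · · · · · · ·│3
2│♙ ♙ ♙ ♕ · ♙ ♙ ♙│2
1│♖ · ♗ · ♔ ♗ · ♖│1
  ─────────────────
  a b c d e f g h

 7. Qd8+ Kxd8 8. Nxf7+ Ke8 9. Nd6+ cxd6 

  a b c d e f g h
  ─────────────────
8│♜ ♞ ♝ · ♚ ♝ · ♜│8
7│♟ ♟ · · ♟ · · ♟│7
6│· · · ♟ · · ♟ ·│6
5│· · · · · · · ♞│5
4│· · · · ♙ · · ·│4
3│· · · · · · · ·│3
2│♙ ♙ ♙ · · ♙ ♙ ♙│2
1│♖ · ♗ · ♔ ♗ · ♖│1
  ─────────────────
  a b c d e f g h

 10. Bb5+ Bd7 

  a b c d e f g h
  ─────────────────
8│♜ ♞ · · ♚ ♝ · ♜│8
7│♟ ♟ · ♝ ♟ · · ♟│7
6│· · · ♟ · · ♟ ·│6
5│· ♗ · · · · · ♞│5
4│· · · · ♙ · · ·│4
3│· · · · · · · ·│3
2│♙ ♙ ♙ · · ♙ ♙ ♙│2
1│♖ · ♗ · ♔ · · ♖│1
  ─────────────────
  a b c d e f g h


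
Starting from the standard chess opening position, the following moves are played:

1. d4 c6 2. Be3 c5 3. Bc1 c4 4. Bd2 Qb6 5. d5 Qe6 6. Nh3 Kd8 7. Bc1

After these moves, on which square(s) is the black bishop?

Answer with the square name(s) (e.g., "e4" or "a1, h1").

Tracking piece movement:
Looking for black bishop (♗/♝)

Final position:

  a b c d e f g h
  ─────────────────
8│♜ ♞ ♝ ♚ · ♝ ♞ ♜│8
7│♟ ♟ · ♟ ♟ ♟ ♟ ♟│7
6│· · · · ♛ · · ·│6
5│· · · ♙ · · · ·│5
4│· · ♟ · · · · ·│4
3│· · · · · · · ♘│3
2│♙ ♙ ♙ · ♙ ♙ ♙ ♙│2
1│♖ ♘ ♗ ♕ ♔ ♗ · ♖│1
  ─────────────────
  a b c d e f g h


c8, f8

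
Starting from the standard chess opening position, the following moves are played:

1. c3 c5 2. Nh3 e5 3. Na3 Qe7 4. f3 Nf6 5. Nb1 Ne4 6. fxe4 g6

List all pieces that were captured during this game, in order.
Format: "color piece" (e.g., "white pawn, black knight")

Tracking captures:
  fxe4: captured black knight

black knight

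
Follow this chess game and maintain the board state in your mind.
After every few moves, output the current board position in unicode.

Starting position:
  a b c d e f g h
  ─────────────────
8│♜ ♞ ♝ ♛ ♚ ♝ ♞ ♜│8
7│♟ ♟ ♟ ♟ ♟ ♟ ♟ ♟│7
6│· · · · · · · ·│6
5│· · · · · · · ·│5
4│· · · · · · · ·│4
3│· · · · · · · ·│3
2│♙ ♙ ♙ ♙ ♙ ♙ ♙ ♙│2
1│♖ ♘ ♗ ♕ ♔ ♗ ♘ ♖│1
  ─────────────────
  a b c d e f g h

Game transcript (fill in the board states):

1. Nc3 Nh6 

  a b c d e f g h
  ─────────────────
8│♜ ♞ ♝ ♛ ♚ ♝ · ♜│8
7│♟ ♟ ♟ ♟ ♟ ♟ ♟ ♟│7
6│· · · · · · · ♞│6
5│· · · · · · · ·│5
4│· · · · · · · ·│4
3│· · ♘ · · · · ·│3
2│♙ ♙ ♙ ♙ ♙ ♙ ♙ ♙│2
1│♖ · ♗ ♕ ♔ ♗ ♘ ♖│1
  ─────────────────
  a b c d e f g h

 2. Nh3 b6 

  a b c d e f g h
  ─────────────────
8│♜ ♞ ♝ ♛ ♚ ♝ · ♜│8
7│♟ · ♟ ♟ ♟ ♟ ♟ ♟│7
6│· ♟ · · · · · ♞│6
5│· · · · · · · ·│5
4│· · · · · · · ·│4
3│· · ♘ · · · · ♘│3
2│♙ ♙ ♙ ♙ ♙ ♙ ♙ ♙│2
1│♖ · ♗ ♕ ♔ ♗ · ♖│1
  ─────────────────
  a b c d e f g h

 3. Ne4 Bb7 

  a b c d e f g h
  ─────────────────
8│♜ ♞ · ♛ ♚ ♝ · ♜│8
7│♟ ♝ ♟ ♟ ♟ ♟ ♟ ♟│7
6│· ♟ · · · · · ♞│6
5│· · · · · · · ·│5
4│· · · · ♘ · · ·│4
3│· · · · · · · ♘│3
2│♙ ♙ ♙ ♙ ♙ ♙ ♙ ♙│2
1│♖ · ♗ ♕ ♔ ♗ · ♖│1
  ─────────────────
  a b c d e f g h

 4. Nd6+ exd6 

  a b c d e f g h
  ─────────────────
8│♜ ♞ · ♛ ♚ ♝ · ♜│8
7│♟ ♝ ♟ ♟ · ♟ ♟ ♟│7
6│· ♟ · ♟ · · · ♞│6
5│· · · · · · · ·│5
4│· · · · · · · ·│4
3│· · · · · · · ♘│3
2│♙ ♙ ♙ ♙ ♙ ♙ ♙ ♙│2
1│♖ · ♗ ♕ ♔ ♗ · ♖│1
  ─────────────────
  a b c d e f g h



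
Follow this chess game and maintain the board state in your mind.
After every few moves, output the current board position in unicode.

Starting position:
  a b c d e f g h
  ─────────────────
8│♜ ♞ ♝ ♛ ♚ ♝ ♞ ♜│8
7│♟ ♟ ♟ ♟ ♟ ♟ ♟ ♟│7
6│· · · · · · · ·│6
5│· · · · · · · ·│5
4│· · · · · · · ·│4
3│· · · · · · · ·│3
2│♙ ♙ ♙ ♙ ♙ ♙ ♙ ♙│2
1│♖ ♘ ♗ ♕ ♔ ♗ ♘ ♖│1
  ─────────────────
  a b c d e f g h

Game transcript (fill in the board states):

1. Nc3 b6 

  a b c d e f g h
  ─────────────────
8│♜ ♞ ♝ ♛ ♚ ♝ ♞ ♜│8
7│♟ · ♟ ♟ ♟ ♟ ♟ ♟│7
6│· ♟ · · · · · ·│6
5│· · · · · · · ·│5
4│· · · · · · · ·│4
3│· · ♘ · · · · ·│3
2│♙ ♙ ♙ ♙ ♙ ♙ ♙ ♙│2
1│♖ · ♗ ♕ ♔ ♗ ♘ ♖│1
  ─────────────────
  a b c d e f g h

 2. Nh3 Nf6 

  a b c d e f g h
  ─────────────────
8│♜ ♞ ♝ ♛ ♚ ♝ · ♜│8
7│♟ · ♟ ♟ ♟ ♟ ♟ ♟│7
6│· ♟ · · · ♞ · ·│6
5│· · · · · · · ·│5
4│· · · · · · · ·│4
3│· · ♘ · · · · ♘│3
2│♙ ♙ ♙ ♙ ♙ ♙ ♙ ♙│2
1│♖ · ♗ ♕ ♔ ♗ · ♖│1
  ─────────────────
  a b c d e f g h

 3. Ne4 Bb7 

  a b c d e f g h
  ─────────────────
8│♜ ♞ · ♛ ♚ ♝ · ♜│8
7│♟ ♝ ♟ ♟ ♟ ♟ ♟ ♟│7
6│· ♟ · · · ♞ · ·│6
5│· · · · · · · ·│5
4│· · · · ♘ · · ·│4
3│· · · · · · · ♘│3
2│♙ ♙ ♙ ♙ ♙ ♙ ♙ ♙│2
1│♖ · ♗ ♕ ♔ ♗ · ♖│1
  ─────────────────
  a b c d e f g h

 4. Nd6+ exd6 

  a b c d e f g h
  ─────────────────
8│♜ ♞ · ♛ ♚ ♝ · ♜│8
7│♟ ♝ ♟ ♟ · ♟ ♟ ♟│7
6│· ♟ · ♟ · ♞ · ·│6
5│· · · · · · · ·│5
4│· · · · · · · ·│4
3│· · · · · · · ♘│3
2│♙ ♙ ♙ ♙ ♙ ♙ ♙ ♙│2
1│♖ · ♗ ♕ ♔ ♗ · ♖│1
  ─────────────────
  a b c d e f g h

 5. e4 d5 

  a b c d e f g h
  ─────────────────
8│♜ ♞ · ♛ ♚ ♝ · ♜│8
7│♟ ♝ ♟ ♟ · ♟ ♟ ♟│7
6│· ♟ · · · ♞ · ·│6
5│· · · ♟ · · · ·│5
4│· · · · ♙ · · ·│4
3│· · · · · · · ♘│3
2│♙ ♙ ♙ ♙ · ♙ ♙ ♙│2
1│♖ · ♗ ♕ ♔ ♗ · ♖│1
  ─────────────────
  a b c d e f g h



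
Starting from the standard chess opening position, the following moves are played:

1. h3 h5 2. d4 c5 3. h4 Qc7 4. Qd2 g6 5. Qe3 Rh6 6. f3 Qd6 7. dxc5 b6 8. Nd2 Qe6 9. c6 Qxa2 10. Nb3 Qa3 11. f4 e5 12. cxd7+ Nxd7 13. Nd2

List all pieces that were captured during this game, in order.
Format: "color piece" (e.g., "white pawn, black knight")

Tracking captures:
  dxc5: captured black pawn
  Qxa2: captured white pawn
  cxd7+: captured black pawn
  Nxd7: captured white pawn

black pawn, white pawn, black pawn, white pawn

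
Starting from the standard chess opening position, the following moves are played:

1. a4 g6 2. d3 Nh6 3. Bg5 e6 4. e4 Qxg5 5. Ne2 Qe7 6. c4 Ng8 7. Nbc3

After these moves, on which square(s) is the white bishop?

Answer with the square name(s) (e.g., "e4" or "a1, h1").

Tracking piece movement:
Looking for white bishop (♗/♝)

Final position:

  a b c d e f g h
  ─────────────────
8│♜ ♞ ♝ · ♚ ♝ ♞ ♜│8
7│♟ ♟ ♟ ♟ ♛ ♟ · ♟│7
6│· · · · ♟ · ♟ ·│6
5│· · · · · · · ·│5
4│♙ · ♙ · ♙ · · ·│4
3│· · ♘ ♙ · · · ·│3
2│· ♙ · · ♘ ♙ ♙ ♙│2
1│♖ · · ♕ ♔ ♗ · ♖│1
  ─────────────────
  a b c d e f g h


f1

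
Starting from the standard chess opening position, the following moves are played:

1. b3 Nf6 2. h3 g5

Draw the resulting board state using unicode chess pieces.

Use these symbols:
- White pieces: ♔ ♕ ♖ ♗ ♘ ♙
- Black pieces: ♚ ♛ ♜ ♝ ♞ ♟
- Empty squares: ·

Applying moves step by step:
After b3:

♜ ♞ ♝ ♛ ♚ ♝ ♞ ♜
♟ ♟ ♟ ♟ ♟ ♟ ♟ ♟
· · · · · · · ·
· · · · · · · ·
· · · · · · · ·
· ♙ · · · · · ·
♙ · ♙ ♙ ♙ ♙ ♙ ♙
♖ ♘ ♗ ♕ ♔ ♗ ♘ ♖


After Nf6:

♜ ♞ ♝ ♛ ♚ ♝ · ♜
♟ ♟ ♟ ♟ ♟ ♟ ♟ ♟
· · · · · ♞ · ·
· · · · · · · ·
· · · · · · · ·
· ♙ · · · · · ·
♙ · ♙ ♙ ♙ ♙ ♙ ♙
♖ ♘ ♗ ♕ ♔ ♗ ♘ ♖


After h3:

♜ ♞ ♝ ♛ ♚ ♝ · ♜
♟ ♟ ♟ ♟ ♟ ♟ ♟ ♟
· · · · · ♞ · ·
· · · · · · · ·
· · · · · · · ·
· ♙ · · · · · ♙
♙ · ♙ ♙ ♙ ♙ ♙ ·
♖ ♘ ♗ ♕ ♔ ♗ ♘ ♖


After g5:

♜ ♞ ♝ ♛ ♚ ♝ · ♜
♟ ♟ ♟ ♟ ♟ ♟ · ♟
· · · · · ♞ · ·
· · · · · · ♟ ·
· · · · · · · ·
· ♙ · · · · · ♙
♙ · ♙ ♙ ♙ ♙ ♙ ·
♖ ♘ ♗ ♕ ♔ ♗ ♘ ♖



  a b c d e f g h
  ─────────────────
8│♜ ♞ ♝ ♛ ♚ ♝ · ♜│8
7│♟ ♟ ♟ ♟ ♟ ♟ · ♟│7
6│· · · · · ♞ · ·│6
5│· · · · · · ♟ ·│5
4│· · · · · · · ·│4
3│· ♙ · · · · · ♙│3
2│♙ · ♙ ♙ ♙ ♙ ♙ ·│2
1│♖ ♘ ♗ ♕ ♔ ♗ ♘ ♖│1
  ─────────────────
  a b c d e f g h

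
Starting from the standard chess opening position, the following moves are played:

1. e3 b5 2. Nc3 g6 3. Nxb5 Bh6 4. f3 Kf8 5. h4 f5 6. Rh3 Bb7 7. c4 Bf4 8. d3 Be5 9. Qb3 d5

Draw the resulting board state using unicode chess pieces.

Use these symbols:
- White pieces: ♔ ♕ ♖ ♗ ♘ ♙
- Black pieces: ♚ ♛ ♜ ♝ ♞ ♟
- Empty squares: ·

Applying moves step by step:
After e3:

♜ ♞ ♝ ♛ ♚ ♝ ♞ ♜
♟ ♟ ♟ ♟ ♟ ♟ ♟ ♟
· · · · · · · ·
· · · · · · · ·
· · · · · · · ·
· · · · ♙ · · ·
♙ ♙ ♙ ♙ · ♙ ♙ ♙
♖ ♘ ♗ ♕ ♔ ♗ ♘ ♖


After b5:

♜ ♞ ♝ ♛ ♚ ♝ ♞ ♜
♟ · ♟ ♟ ♟ ♟ ♟ ♟
· · · · · · · ·
· ♟ · · · · · ·
· · · · · · · ·
· · · · ♙ · · ·
♙ ♙ ♙ ♙ · ♙ ♙ ♙
♖ ♘ ♗ ♕ ♔ ♗ ♘ ♖


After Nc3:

♜ ♞ ♝ ♛ ♚ ♝ ♞ ♜
♟ · ♟ ♟ ♟ ♟ ♟ ♟
· · · · · · · ·
· ♟ · · · · · ·
· · · · · · · ·
· · ♘ · ♙ · · ·
♙ ♙ ♙ ♙ · ♙ ♙ ♙
♖ · ♗ ♕ ♔ ♗ ♘ ♖


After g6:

♜ ♞ ♝ ♛ ♚ ♝ ♞ ♜
♟ · ♟ ♟ ♟ ♟ · ♟
· · · · · · ♟ ·
· ♟ · · · · · ·
· · · · · · · ·
· · ♘ · ♙ · · ·
♙ ♙ ♙ ♙ · ♙ ♙ ♙
♖ · ♗ ♕ ♔ ♗ ♘ ♖


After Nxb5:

♜ ♞ ♝ ♛ ♚ ♝ ♞ ♜
♟ · ♟ ♟ ♟ ♟ · ♟
· · · · · · ♟ ·
· ♘ · · · · · ·
· · · · · · · ·
· · · · ♙ · · ·
♙ ♙ ♙ ♙ · ♙ ♙ ♙
♖ · ♗ ♕ ♔ ♗ ♘ ♖


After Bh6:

♜ ♞ ♝ ♛ ♚ · ♞ ♜
♟ · ♟ ♟ ♟ ♟ · ♟
· · · · · · ♟ ♝
· ♘ · · · · · ·
· · · · · · · ·
· · · · ♙ · · ·
♙ ♙ ♙ ♙ · ♙ ♙ ♙
♖ · ♗ ♕ ♔ ♗ ♘ ♖


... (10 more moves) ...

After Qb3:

♜ ♞ · ♛ · ♚ ♞ ♜
♟ ♝ ♟ ♟ ♟ · · ♟
· · · · · · ♟ ·
· ♘ · · ♝ ♟ · ·
· · ♙ · · · · ♙
· ♕ · ♙ ♙ ♙ · ♖
♙ ♙ · · · · ♙ ·
♖ · ♗ · ♔ ♗ ♘ ·


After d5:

♜ ♞ · ♛ · ♚ ♞ ♜
♟ ♝ ♟ · ♟ · · ♟
· · · · · · ♟ ·
· ♘ · ♟ ♝ ♟ · ·
· · ♙ · · · · ♙
· ♕ · ♙ ♙ ♙ · ♖
♙ ♙ · · · · ♙ ·
♖ · ♗ · ♔ ♗ ♘ ·



  a b c d e f g h
  ─────────────────
8│♜ ♞ · ♛ · ♚ ♞ ♜│8
7│♟ ♝ ♟ · ♟ · · ♟│7
6│· · · · · · ♟ ·│6
5│· ♘ · ♟ ♝ ♟ · ·│5
4│· · ♙ · · · · ♙│4
3│· ♕ · ♙ ♙ ♙ · ♖│3
2│♙ ♙ · · · · ♙ ·│2
1│♖ · ♗ · ♔ ♗ ♘ ·│1
  ─────────────────
  a b c d e f g h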